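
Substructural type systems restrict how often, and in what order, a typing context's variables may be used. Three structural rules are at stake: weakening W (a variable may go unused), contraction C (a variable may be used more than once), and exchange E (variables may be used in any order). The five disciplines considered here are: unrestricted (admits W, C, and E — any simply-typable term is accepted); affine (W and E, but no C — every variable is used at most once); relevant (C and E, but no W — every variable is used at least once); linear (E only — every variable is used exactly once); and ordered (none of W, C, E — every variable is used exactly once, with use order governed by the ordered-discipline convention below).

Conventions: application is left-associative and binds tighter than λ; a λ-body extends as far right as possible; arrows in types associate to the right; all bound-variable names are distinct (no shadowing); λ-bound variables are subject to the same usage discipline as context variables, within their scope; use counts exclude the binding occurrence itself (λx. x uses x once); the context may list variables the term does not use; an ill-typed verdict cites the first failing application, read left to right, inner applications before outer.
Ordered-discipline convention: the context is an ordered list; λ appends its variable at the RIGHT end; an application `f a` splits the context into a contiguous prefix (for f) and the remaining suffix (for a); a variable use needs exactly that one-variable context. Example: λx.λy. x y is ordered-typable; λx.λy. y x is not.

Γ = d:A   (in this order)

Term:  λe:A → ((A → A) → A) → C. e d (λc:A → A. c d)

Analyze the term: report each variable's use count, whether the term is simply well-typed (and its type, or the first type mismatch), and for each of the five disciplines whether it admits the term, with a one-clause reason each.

variable uses: d ×2; e (bound) ×1; c (bound) ×1
order of uses: e, d, c, d
typing: the term checks, with type (A → ((A → A) → A) → C) → C
ordered: ✗ — d ×2 used more than once (contraction)
linear: ✗ — d ×2 used more than once (contraction)
affine: ✗ — d ×2 used more than once (contraction)
relevant: ✓ — none of d, e, c goes unused
unrestricted: ✓ — typability at (A → ((A → A) → A) → C) → C is all that's needed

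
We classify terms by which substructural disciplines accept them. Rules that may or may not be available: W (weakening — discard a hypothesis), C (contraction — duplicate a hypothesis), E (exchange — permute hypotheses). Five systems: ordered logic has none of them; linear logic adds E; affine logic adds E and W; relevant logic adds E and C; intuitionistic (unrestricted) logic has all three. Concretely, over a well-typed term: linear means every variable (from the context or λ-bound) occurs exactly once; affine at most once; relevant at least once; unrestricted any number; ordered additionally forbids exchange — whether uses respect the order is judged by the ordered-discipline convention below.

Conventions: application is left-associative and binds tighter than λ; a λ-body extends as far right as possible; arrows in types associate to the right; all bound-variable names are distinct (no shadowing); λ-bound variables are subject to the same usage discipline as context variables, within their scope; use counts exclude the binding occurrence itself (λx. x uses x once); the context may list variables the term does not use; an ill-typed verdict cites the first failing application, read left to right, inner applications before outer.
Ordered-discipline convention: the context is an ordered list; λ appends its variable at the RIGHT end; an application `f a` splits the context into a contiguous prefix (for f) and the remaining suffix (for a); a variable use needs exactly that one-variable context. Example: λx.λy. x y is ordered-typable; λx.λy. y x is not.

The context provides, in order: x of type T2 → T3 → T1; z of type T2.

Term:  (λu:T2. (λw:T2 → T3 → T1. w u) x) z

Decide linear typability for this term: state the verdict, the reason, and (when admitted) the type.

yes — x, z, u, w: one use apiece; term : T3 → T1
variable uses: x: 1; z: 1; u (bound): 1; w (bound): 1
left-to-right use order: w, u, x, z
typing: well-typed — term : T3 → T1
all disciplines: ordered ✗ · linear ✓ · affine ✓ · relevant ✓ · unrestricted ✓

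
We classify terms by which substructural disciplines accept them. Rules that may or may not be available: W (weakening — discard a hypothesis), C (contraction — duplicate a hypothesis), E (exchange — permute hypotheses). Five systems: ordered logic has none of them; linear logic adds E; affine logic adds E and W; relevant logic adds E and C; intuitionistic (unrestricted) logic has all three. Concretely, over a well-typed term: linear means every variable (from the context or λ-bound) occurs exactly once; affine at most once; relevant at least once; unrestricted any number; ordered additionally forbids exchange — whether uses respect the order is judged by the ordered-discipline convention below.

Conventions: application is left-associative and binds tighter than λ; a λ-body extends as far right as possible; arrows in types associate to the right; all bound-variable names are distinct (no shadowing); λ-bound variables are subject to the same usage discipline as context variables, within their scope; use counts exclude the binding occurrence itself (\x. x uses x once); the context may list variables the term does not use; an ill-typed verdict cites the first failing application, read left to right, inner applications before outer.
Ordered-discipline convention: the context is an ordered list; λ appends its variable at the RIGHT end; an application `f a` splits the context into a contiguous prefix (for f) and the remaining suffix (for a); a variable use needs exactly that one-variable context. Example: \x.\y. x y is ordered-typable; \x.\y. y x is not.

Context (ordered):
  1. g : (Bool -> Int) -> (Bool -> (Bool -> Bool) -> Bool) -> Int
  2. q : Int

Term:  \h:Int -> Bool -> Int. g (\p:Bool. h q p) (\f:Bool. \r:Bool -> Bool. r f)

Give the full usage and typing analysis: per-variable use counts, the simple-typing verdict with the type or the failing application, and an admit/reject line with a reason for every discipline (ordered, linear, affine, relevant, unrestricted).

usage: g=1, q=1, h (bound)=1, p (bound)=1, f (bound)=1, r (bound)=1
use order (left to right): g, h, q, p, r, f
typing: well-typed — term : (Int -> Bool -> Int) -> Int
ordered: ✗, no ordered split (uses run g, h, q, p, r, f)
linear: ✓, each of g, q, h, p, f, r used exactly once
affine: ✓, at most one use each (g, q, h, p, f, r)
relevant: ✓, none of g, q, h, p, f, r goes unused
unrestricted: ✓, typability at (Int -> Bool -> Int) -> Int is all that's needed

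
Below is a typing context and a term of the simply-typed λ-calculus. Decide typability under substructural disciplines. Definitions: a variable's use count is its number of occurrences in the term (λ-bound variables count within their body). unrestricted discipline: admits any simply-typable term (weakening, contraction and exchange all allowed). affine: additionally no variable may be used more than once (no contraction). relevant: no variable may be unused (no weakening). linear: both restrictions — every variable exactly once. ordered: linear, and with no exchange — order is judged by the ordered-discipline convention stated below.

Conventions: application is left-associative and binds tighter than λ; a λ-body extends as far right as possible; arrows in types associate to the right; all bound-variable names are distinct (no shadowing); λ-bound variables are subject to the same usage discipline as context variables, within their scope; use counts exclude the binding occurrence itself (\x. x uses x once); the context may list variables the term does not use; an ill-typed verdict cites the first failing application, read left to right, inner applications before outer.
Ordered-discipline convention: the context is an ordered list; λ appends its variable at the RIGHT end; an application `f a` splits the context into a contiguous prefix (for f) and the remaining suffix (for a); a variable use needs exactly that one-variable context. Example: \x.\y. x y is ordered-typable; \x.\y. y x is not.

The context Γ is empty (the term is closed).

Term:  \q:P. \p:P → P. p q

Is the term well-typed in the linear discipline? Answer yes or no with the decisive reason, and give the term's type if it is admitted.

yes — each of q, p used exactly once; term : P → (P → P) → P
usage: q (bound): 1×; p (bound): 1×
left-to-right use order: p, q
typing: the term checks, with type P → (P → P) → P
all disciplines: ordered ✗, linear ✓, affine ✓, relevant ✓, unrestricted ✓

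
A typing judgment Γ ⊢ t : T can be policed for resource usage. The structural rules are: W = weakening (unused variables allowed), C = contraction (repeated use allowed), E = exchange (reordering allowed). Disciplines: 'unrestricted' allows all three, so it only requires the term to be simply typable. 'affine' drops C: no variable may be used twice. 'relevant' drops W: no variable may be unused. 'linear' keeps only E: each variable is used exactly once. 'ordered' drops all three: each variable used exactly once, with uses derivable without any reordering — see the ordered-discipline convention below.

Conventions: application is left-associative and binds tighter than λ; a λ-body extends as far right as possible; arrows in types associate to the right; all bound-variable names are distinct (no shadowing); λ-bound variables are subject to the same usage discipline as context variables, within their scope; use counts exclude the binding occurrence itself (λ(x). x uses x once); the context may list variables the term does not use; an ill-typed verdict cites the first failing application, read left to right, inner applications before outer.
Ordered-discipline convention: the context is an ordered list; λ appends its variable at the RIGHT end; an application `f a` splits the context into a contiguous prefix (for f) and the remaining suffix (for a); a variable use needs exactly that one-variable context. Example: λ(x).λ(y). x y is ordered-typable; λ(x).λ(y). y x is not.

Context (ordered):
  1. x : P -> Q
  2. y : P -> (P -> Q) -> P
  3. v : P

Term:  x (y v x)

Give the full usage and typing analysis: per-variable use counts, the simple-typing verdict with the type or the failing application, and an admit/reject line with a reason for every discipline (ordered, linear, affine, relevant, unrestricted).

variable uses: x: 2×, y: 1×, v: 1×
use order (left to right): x, y, v, x
typing: the term checks, with type Q
ordered: ✗ — repeated use of x ×2
linear: ✗ — repeated use of x ×2
affine: ✗ — repeated use of x ×2
relevant: ✓ — none of x, y, v goes unused
unrestricted: ✓ — simply typable at Q; W, C, E all held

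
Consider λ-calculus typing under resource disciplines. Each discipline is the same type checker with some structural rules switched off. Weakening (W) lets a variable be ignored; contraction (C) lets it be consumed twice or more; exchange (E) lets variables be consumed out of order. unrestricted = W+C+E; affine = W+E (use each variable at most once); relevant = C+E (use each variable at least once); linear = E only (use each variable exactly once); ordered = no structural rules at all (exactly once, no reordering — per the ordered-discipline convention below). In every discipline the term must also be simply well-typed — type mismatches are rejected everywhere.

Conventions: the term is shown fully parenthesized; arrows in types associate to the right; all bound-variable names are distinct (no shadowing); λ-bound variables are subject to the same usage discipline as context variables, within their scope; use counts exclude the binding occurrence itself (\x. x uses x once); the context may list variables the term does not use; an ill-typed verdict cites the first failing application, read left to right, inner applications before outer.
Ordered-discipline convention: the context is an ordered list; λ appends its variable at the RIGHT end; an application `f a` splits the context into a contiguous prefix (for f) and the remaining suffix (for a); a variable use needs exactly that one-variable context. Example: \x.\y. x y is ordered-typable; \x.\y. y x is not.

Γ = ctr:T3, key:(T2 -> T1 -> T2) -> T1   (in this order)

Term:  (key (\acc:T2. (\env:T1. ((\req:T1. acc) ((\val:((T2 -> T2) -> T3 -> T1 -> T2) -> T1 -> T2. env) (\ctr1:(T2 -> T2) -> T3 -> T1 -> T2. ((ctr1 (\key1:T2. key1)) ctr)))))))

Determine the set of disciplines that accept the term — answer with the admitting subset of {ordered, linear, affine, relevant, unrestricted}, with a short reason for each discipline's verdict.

admitted in: affine, unrestricted
usage: ctr=1; key=1; acc (λ-bound)=1; env (λ-bound)=1; req (λ-bound)=0; val (λ-bound)=0; ctr1 (λ-bound)=1; key1 (λ-bound)=1
use order (left to right): key, acc, env, ctr1, key1, ctr
typing: well-typed — term : T1
ordered ✗ (needs weakening: req, val unused)
linear ✗ (needs weakening: req, val unused)
affine ✓ (none of ctr, key, acc, env, req, val, ctr1, key1 used more than once)
relevant ✗ (needs weakening: req, val unused)
unrestricted ✓ (simply typable at T1; W, C, E all held)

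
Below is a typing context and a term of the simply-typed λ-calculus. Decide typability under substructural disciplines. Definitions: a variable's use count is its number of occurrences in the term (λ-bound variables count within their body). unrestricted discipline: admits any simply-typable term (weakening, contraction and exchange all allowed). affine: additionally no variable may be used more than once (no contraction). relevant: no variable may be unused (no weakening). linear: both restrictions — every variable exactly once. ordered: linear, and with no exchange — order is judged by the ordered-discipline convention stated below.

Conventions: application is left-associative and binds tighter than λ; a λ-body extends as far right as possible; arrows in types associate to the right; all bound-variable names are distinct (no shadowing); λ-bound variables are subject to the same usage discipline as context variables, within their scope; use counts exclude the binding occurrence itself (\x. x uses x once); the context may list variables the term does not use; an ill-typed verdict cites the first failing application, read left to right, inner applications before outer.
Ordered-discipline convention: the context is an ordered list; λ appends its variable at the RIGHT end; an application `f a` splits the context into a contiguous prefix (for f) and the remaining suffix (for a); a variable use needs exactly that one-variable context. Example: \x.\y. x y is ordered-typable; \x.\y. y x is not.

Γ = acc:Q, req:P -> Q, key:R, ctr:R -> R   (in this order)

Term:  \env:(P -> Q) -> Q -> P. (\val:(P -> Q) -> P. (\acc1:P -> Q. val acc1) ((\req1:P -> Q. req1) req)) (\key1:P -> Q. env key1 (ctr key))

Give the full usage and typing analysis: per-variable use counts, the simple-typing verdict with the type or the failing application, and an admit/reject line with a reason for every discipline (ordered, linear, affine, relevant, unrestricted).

use counts: acc=0, req=1, key=1, ctr=1, env (bound)=1, val (bound)=1, acc1 (bound)=1, req1 (bound)=1, key1 (bound)=1
left-to-right use order: val, acc1, req1, req, env, key1, ctr, key
typing: ill-typed: a function awaiting Q gets R
ordered: ✗, not simply typable
linear: ✗, fails simple typing
affine: ✗, a type mismatch blocks all five
relevant: ✗, the type mismatch rejects it
unrestricted: ✗, not simply typable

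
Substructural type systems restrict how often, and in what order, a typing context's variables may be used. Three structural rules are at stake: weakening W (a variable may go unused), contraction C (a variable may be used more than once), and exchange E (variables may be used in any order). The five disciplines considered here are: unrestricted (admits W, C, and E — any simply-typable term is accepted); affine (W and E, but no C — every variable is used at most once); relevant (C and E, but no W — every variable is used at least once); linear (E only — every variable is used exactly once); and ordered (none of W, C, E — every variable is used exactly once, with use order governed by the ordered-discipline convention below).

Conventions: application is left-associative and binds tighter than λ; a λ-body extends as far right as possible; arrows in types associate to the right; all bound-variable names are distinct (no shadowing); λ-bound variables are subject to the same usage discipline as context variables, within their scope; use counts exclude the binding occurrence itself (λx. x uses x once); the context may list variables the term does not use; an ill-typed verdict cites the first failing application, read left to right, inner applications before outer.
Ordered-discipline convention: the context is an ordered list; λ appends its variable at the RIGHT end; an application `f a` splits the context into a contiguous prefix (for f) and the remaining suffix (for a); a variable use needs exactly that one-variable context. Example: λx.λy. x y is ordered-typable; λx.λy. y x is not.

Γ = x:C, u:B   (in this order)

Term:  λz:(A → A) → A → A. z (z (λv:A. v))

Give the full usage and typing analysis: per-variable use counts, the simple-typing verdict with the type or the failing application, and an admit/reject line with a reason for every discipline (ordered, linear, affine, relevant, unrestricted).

counts: x ×0; u ×0; z [bound] ×2; v [bound] ×1
uses in reading order: z, z, v
typing: the term checks, with type ((A → A) → A → A) → A → A
ordered: ✗ — z ×2 used more than once (contraction); x, u left unused
linear: ✗ — z ×2 used more than once (contraction); x, u left unused
affine: ✗ — z ×2 used more than once (contraction)
relevant: ✗ — x, u left unused
unrestricted: ✓ — typability at ((A → A) → A → A) → A → A is all that's needed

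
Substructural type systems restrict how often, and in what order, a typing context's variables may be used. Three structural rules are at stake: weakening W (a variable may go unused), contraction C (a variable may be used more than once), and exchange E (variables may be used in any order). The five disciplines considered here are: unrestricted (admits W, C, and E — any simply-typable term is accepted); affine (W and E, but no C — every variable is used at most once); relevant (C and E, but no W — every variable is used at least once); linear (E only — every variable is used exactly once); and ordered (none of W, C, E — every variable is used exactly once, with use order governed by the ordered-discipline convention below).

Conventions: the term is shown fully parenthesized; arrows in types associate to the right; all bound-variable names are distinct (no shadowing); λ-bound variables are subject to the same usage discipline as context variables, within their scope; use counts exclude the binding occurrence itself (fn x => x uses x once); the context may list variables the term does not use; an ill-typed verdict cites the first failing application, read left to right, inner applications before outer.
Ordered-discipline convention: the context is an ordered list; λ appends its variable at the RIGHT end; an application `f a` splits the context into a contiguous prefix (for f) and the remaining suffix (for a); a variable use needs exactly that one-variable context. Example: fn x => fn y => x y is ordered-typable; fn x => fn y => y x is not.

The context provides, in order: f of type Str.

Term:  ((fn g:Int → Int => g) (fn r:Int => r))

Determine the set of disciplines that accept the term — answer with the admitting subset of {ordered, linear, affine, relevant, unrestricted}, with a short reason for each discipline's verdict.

admitting disciplines: affine, unrestricted
usage: f ×0; g [bound] ×1; r [bound] ×1
left-to-right use order: g, r
typing: well-typed at Int → Int
ordered: ✗, f never used (weakening)
linear: ✗, f never used (weakening)
affine: ✓, none of f, g, r used more than once
relevant: ✗, f never used (weakening)
unrestricted: ✓, type-checks (Int → Int) and nothing is barred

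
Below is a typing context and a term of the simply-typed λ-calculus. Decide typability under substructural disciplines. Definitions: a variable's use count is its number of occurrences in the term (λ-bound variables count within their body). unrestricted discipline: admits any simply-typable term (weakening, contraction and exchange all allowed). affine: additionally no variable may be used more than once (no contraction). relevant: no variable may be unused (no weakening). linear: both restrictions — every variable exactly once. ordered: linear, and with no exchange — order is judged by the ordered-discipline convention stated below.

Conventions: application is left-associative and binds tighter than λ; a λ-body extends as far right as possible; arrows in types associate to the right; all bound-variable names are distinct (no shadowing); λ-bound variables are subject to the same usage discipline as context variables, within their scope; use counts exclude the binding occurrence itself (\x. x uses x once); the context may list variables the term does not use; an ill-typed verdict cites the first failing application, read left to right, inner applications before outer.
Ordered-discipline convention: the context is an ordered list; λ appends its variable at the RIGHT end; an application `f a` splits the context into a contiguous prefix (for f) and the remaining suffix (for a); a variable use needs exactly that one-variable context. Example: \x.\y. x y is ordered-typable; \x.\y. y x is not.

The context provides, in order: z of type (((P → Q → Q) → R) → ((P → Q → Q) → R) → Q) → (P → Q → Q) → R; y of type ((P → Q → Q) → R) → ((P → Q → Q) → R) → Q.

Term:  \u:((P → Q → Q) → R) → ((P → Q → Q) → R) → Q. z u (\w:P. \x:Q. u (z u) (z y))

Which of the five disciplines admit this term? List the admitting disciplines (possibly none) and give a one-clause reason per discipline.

admitted by: unrestricted
usage: z: 3×, y: 1×, u [bound]: 3×, w [bound]: 0×, x [bound]: 0×
use order (left to right): z, u, u, z, u, z, y
typing: well-typed at (((P → Q → Q) → R) → ((P → Q → Q) → R) → Q) → R
ordered: ✗, repeated use of z ×3, u ×3; needs weakening: w, x unused
linear: ✗, repeated use of z ×3, u ×3; needs weakening: w, x unused
affine: ✗, repeated use of z ×3, u ×3
relevant: ✗, needs weakening: w, x unused
unrestricted: ✓, well-typed at (((P → Q → Q) → R) → ((P → Q → Q) → R) → Q) → R; no restrictions here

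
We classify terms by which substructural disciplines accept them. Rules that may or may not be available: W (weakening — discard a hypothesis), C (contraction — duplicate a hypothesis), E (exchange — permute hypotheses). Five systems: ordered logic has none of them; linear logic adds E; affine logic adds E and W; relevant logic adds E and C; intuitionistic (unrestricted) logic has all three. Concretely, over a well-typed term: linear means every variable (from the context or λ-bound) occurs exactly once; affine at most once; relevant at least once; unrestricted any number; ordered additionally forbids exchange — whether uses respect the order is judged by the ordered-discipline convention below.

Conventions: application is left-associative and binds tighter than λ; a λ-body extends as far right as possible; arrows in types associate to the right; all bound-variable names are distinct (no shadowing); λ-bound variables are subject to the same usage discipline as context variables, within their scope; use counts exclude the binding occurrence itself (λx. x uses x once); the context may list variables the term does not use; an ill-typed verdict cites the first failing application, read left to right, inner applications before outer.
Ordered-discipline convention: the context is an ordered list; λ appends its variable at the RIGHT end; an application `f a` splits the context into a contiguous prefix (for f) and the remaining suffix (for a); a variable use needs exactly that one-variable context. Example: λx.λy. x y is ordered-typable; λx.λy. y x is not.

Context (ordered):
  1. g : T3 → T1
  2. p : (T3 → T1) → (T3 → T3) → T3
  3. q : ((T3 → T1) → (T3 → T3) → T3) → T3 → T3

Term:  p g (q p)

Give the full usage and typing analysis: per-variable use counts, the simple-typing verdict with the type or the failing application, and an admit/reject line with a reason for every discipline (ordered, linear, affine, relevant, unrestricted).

usage: g: 1×; p: 2×; q: 1×
left-to-right use order: p, g, q, p
typing: ✓ — T3
ordered ✗ (uses contraction: p ×2)
linear ✗ (uses contraction: p ×2)
affine ✗ (uses contraction: p ×2)
relevant ✓ (at least one use each (g, p, q))
unrestricted ✓ (type-checks (T3) and nothing is barred)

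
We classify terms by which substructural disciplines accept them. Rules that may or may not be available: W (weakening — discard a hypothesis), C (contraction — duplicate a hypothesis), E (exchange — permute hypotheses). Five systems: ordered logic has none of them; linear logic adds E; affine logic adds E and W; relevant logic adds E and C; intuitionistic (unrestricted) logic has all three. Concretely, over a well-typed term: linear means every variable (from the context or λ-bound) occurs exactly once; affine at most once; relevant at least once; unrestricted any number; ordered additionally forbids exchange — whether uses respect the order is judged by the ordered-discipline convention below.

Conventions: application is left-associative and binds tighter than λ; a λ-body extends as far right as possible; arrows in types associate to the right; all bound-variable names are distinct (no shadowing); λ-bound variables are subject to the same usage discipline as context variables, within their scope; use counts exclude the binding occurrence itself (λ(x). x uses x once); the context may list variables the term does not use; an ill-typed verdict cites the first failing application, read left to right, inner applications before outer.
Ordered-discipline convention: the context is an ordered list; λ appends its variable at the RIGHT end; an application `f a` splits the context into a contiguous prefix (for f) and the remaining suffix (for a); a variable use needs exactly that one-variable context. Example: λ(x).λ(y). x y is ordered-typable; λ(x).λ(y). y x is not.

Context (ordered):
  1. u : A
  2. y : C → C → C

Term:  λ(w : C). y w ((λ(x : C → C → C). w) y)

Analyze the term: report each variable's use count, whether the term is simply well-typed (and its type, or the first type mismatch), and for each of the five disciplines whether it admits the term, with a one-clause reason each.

use counts: u: 0, y: 2, w (λ-bound): 2, x (λ-bound): 0
uses in reading order: y, w, w, y
typing: well-typed — term : C → C
ordered: ✗ — y ×2, w ×2 used more than once (contraction); unused: u, x — weakening required
linear: ✗ — y ×2, w ×2 used more than once (contraction); unused: u, x — weakening required
affine: ✗ — y ×2, w ×2 used more than once (contraction)
relevant: ✗ — unused: u, x — weakening required
unrestricted: ✓ — simply typable at C → C; W, C, E all held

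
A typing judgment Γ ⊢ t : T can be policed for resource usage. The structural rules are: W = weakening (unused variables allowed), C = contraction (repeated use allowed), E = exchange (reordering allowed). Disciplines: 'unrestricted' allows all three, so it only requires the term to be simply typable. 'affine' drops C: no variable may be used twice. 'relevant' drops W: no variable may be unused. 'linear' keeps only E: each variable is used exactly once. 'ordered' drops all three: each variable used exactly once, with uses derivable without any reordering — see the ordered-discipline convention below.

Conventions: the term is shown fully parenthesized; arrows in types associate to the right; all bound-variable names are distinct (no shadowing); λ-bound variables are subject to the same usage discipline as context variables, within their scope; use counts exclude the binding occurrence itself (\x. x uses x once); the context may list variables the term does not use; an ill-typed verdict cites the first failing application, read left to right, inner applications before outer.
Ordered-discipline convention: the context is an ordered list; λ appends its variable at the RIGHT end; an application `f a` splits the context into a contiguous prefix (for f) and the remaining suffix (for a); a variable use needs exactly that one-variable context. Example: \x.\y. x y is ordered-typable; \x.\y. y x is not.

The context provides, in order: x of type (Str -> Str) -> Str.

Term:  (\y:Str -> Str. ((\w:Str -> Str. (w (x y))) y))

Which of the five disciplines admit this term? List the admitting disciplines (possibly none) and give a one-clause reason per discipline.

admitted by: relevant, unrestricted
variable uses: x: 1×, y (bound): 2×, w (bound): 1×
left-to-right use order: w, x, y, y
typing: well-typed at (Str -> Str) -> Str
ordered: ✗, uses contraction: y ×2
linear: ✗, uses contraction: y ×2
affine: ✗, uses contraction: y ×2
relevant: ✓, x, y, w: all used, weakening unneeded
unrestricted: ✓, typability at (Str -> Str) -> Str is all that's needed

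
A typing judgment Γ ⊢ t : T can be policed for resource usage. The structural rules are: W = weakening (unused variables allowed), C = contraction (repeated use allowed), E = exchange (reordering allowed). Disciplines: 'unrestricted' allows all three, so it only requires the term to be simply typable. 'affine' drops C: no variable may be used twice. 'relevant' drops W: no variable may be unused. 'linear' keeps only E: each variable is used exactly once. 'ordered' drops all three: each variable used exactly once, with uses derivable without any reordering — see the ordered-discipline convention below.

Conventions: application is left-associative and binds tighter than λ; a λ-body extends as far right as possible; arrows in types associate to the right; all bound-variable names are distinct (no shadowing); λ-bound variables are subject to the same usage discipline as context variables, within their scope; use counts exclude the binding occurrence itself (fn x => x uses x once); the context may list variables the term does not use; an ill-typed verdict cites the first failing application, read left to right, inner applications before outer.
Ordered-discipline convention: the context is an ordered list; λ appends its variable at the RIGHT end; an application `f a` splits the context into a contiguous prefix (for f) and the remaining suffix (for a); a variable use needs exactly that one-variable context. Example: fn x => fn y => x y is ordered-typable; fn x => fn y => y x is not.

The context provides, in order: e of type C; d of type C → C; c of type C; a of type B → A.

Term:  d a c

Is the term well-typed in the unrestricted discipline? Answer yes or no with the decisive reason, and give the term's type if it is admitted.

no — a type mismatch blocks all five
variable uses: e=0, d=1, c=1, a=1
uses in reading order: d, a, c
typing: ill-typed: an application expects C but receives B → A
all disciplines: ordered ✗ · linear ✗ · affine ✗ · relevant ✗ · unrestricted ✗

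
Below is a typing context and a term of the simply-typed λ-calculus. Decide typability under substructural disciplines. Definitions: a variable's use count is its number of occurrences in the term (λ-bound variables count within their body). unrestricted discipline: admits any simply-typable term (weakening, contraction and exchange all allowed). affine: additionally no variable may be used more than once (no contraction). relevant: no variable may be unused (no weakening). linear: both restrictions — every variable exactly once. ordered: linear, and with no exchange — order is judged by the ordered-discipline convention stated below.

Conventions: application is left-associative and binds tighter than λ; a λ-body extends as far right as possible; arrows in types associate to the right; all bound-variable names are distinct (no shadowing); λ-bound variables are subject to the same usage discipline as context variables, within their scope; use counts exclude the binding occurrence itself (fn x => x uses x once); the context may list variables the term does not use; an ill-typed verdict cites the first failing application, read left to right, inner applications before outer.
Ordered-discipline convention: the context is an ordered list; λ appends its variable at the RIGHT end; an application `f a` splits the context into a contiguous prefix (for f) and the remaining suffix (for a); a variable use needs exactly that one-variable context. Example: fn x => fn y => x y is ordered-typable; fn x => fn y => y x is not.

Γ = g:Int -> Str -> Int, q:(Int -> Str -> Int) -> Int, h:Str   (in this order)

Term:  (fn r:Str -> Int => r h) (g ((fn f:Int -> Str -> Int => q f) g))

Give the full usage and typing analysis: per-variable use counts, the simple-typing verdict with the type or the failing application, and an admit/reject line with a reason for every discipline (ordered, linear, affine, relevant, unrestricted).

usage: g: 2×, q: 1×, h: 1×, r [bound]: 1×, f [bound]: 1×
left-to-right use order: r, h, g, q, f, g
typing: the term checks, with type Int
ordered: ✗, uses contraction: g ×2
linear: ✗, uses contraction: g ×2
affine: ✗, uses contraction: g ×2
relevant: ✓, every one of g, q, h, r, f appears
unrestricted: ✓, well-typed at Int; no restrictions here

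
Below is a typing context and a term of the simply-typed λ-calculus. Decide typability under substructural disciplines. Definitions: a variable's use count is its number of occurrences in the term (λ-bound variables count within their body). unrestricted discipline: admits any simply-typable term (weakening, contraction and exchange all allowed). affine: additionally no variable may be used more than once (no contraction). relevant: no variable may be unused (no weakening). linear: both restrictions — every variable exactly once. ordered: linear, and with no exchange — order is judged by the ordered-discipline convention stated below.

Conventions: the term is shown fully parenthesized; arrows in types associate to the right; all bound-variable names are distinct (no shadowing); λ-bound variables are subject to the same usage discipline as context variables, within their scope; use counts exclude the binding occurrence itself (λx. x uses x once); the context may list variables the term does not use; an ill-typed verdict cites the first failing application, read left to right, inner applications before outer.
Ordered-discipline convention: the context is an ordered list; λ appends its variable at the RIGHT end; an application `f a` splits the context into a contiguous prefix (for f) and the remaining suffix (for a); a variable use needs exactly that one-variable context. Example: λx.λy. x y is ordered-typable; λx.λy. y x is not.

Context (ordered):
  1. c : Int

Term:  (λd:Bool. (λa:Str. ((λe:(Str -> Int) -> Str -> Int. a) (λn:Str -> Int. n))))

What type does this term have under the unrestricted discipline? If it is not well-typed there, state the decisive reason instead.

term : Bool -> Str -> Str
use counts: c: 0×, d (bound): 0×, a (bound): 1×, e (bound): 0×, n (bound): 1×
left-to-right use order: a, n
typing: ✓ — Bool -> Str -> Str
summary: ordered ✗; linear ✗; affine ✓; relevant ✗; unrestricted ✓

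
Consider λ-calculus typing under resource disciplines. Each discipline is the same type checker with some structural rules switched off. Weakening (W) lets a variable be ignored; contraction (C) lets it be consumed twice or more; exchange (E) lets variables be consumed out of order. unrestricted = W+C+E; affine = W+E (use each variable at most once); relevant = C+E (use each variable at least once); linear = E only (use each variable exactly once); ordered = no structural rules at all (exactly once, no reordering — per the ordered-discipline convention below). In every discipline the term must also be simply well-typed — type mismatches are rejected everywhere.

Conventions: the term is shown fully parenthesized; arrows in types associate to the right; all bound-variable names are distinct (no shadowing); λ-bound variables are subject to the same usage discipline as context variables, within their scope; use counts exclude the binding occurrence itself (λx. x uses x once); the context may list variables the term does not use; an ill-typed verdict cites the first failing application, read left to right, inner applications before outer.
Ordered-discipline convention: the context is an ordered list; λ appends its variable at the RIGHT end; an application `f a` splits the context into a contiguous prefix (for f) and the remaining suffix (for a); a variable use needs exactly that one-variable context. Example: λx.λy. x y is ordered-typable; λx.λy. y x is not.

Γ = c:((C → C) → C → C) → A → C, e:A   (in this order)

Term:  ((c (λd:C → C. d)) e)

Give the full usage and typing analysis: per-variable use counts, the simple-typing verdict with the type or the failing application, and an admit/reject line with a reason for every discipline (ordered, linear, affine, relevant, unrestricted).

variable uses: c: 1, e: 1, d (λ-bound): 1
left-to-right use order: c, d, e
typing: well-typed — term : C
ordered: ✓ — single-use (c, e, d), ordered derivation ok
linear: ✓ — each of c, e, d used exactly once
affine: ✓ — no duplicate uses among c, e, d
relevant: ✓ — every one of c, e, d appears
unrestricted: ✓ — simply typable at C; W, C, E all held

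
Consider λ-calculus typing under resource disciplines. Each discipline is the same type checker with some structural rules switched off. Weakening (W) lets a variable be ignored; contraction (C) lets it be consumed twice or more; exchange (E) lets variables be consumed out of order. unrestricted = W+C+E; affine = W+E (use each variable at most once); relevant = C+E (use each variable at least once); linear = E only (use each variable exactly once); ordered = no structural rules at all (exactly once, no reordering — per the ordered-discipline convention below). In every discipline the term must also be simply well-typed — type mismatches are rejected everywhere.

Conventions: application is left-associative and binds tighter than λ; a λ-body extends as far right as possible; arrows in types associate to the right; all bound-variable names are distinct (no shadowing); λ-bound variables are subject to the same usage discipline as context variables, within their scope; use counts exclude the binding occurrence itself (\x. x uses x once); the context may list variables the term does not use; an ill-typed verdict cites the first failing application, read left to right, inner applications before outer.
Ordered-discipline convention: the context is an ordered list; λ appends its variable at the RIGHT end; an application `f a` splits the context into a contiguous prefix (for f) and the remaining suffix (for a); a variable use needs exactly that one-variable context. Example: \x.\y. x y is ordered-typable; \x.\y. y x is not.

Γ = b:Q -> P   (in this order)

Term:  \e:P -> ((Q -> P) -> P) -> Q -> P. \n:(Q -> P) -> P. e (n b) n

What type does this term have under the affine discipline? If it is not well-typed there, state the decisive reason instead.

not well-typed under affine — uses contraction: n ×2
use counts: b=1; e (λ-bound)=1; n (λ-bound)=2
use order (left to right): e, n, b, n
typing: ✓ — (P -> ((Q -> P) -> P) -> Q -> P) -> ((Q -> P) -> P) -> Q -> P
summary: ordered ✗; linear ✗; affine ✗; relevant ✓; unrestricted ✓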